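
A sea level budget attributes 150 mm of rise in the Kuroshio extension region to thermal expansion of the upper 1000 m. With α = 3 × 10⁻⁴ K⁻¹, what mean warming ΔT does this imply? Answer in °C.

0.500 °C

ΔT = Δh/(αH) = 0.15 / (3×10⁻⁴ × 1000) = 0.5000 °C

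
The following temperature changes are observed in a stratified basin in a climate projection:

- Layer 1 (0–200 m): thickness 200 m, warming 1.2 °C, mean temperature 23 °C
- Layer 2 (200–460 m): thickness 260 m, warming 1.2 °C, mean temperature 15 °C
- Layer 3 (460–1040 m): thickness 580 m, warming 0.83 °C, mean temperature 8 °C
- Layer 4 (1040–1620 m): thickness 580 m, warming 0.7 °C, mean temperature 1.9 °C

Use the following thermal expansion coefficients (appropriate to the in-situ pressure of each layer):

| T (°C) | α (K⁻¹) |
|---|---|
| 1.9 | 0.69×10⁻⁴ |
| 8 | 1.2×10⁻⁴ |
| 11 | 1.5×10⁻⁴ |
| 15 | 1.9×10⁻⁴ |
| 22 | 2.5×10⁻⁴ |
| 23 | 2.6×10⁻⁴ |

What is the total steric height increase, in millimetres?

207 mm

Layer 1 at 23 °C → α = 2.6×10⁻⁴ K⁻¹
Layer 2 at 15 °C → α = 1.9×10⁻⁴ K⁻¹
Layer 3 at 8 °C → α = 1.2×10⁻⁴ K⁻¹
Layer 4 at 1.9 °C → α = 0.69×10⁻⁴ K⁻¹
Layer 1: 2.6×10⁻⁴ × 1.2 × 200 = 0.06240 m
200–460 m: 1.2 × 1.9×10⁻⁴ × 260 = 0.05928 m
0.83 × 580 × 1.2×10⁻⁴ = 0.057768 m
1040–1620 m: 0.7 × 580 × 0.69×10⁻⁴ = 0.028014 m
Δh = 0.06240 + 0.05928 + 0.057768 + 0.028014 = 0.207462 m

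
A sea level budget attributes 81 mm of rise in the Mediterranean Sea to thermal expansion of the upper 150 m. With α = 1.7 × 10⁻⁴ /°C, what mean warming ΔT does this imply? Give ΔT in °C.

ΔT = Δh/(αH) = 0.081 / (1.7×10⁻⁴ × 150) ≈ 3.176 °C

3.2 °C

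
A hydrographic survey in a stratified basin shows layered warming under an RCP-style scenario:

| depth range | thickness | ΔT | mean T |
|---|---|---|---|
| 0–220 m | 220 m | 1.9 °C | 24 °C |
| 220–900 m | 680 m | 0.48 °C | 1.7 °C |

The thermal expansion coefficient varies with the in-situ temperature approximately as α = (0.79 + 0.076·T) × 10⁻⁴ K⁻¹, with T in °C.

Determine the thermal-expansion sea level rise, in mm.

Layer 1: α = (0.79 + 0.076×24)×10⁻⁴ = 2.614×10⁻⁴ K⁻¹
Layer 2: α = (0.79 + 0.076×1.7)×10⁻⁴ = 0.9192×10⁻⁴ K⁻¹
220 × 2.614×10⁻⁴ × 1.9 = 0.1092652 m
Layer 2: 680 × 0.9192×10⁻⁴ × 0.48 = 0.030002688 m
Δh = 0.1092652 + 0.030002688 = 0.139267888 m ≈ 140 mm

Δh ≈ 140 mm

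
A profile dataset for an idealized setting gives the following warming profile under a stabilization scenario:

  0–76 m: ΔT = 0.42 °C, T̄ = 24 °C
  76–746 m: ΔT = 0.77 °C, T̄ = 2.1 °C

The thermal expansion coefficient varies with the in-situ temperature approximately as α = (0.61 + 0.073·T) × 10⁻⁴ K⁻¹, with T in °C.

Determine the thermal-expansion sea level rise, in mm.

Layer 1: α = (0.61 + 0.073×24)×10⁻⁴ = 2.362×10⁻⁴ K⁻¹
Layer 2: α = (0.61 + 0.073×2.1)×10⁻⁴ = 0.7633×10⁻⁴ K⁻¹
2.362×10⁻⁴ × 76 × 0.42 = 0.007539504 m
0.7633×10⁻⁴ × 670 × 0.77 = 0.039378647 m
Δh = 0.007539504 + 0.039378647 = 0.046918151 m

46.9 mm of thermosteric rise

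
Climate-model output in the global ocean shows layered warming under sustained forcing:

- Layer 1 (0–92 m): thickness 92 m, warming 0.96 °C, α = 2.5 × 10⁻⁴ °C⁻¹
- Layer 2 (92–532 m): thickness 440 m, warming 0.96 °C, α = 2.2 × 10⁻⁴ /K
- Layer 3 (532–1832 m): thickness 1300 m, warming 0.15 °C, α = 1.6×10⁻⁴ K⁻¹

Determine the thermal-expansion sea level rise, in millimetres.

146 mm

92 × 0.96 × 2.5×10⁻⁴ = 0.02208 m
440 × 0.96 × 2.2×10⁻⁴ = 0.092928 m
532–1832 m: 1300 × 0.15 × 1.6×10⁻⁴ = 0.03120 m
Δh = 0.02208 + 0.092928 + 0.03120 = 0.146208 m ≈ 146 mm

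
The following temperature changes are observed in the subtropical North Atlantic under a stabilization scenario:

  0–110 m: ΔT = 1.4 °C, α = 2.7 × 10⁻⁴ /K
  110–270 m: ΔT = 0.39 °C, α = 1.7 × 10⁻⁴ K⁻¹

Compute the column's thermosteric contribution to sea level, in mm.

about 52 mm

110 × 2.7×10⁻⁴ × 1.4 = 0.04158 m
Layer 2: 0.39 × 160 × 1.7×10⁻⁴ = 0.010608 m
Δh = 0.04158 + 0.010608 = 0.052188 m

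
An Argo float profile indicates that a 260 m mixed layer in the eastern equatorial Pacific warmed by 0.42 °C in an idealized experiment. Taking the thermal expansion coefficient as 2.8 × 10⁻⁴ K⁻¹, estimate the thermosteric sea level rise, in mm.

Δh = 30.6 mm

Δh = αΔT·H = 2.8×10⁻⁴ × 0.42 × 260 = 0.030576 m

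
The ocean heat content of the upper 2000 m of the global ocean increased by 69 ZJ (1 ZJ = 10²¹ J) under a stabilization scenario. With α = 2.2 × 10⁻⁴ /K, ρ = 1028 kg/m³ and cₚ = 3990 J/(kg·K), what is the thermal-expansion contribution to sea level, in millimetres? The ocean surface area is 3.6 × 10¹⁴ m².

Per unit area: Q = 69×10²¹ / (3.6×10¹⁴) ≈ 1.917×10⁸ J/m²
Δh = αQ/(ρcₚ) = 2.2×10⁻⁴ × 1.917×10⁸ / (1028 × 3990) ≈ 0.010282 m

Δh = 10.3 mm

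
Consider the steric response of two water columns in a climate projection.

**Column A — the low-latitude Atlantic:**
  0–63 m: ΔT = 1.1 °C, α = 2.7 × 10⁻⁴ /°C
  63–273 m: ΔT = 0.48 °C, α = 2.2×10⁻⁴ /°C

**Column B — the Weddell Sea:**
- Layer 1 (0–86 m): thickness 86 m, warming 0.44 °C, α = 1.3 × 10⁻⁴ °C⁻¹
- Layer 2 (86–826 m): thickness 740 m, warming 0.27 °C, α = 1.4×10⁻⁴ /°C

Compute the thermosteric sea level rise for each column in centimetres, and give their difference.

A 63 × 1.1 × 2.7×10⁻⁴ = 0.018711 m
A 63–273 m: 2.2×10⁻⁴ × 210 × 0.48 = 0.022176 m
A total: 0.040887 m
B Layer 1: 1.3×10⁻⁴ × 86 × 0.44 = 0.0049192 m
B 1.4×10⁻⁴ × 740 × 0.27 = 0.027972 m
B total: 0.0328912 m
Difference: 0.040887 − 0.0328912 = 0.0079958 m

Δh_A ≈ 4.09 cm, Δh_B ≈ 3.29 cm; difference ≈ 0.800 cm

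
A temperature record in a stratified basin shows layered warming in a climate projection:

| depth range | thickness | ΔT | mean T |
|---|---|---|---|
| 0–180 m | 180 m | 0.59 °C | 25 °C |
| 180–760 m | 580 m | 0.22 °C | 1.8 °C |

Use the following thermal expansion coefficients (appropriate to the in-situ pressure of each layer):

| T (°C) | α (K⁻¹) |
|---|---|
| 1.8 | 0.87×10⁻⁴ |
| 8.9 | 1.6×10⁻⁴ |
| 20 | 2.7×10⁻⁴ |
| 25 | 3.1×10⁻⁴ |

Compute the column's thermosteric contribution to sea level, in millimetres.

Δh ≈ 44.0 mm

Layer 1 at 25 °C → α = 3.1×10⁻⁴ K⁻¹
Layer 2 at 1.8 °C → α = 0.87×10⁻⁴ K⁻¹
Layer 1: 0.59 × 3.1×10⁻⁴ × 180 = 0.032922 m
0.22 × 0.87×10⁻⁴ × 580 = 0.0111012 m
Δh = 0.032922 + 0.0111012 = 0.0440232 m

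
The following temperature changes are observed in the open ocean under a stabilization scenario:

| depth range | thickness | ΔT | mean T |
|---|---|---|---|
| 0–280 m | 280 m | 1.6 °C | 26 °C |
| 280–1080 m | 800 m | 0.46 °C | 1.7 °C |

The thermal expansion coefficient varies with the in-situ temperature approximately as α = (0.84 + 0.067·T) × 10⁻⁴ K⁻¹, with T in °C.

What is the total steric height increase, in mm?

Layer 1: α = (0.84 + 0.067×26)×10⁻⁴ = 2.582×10⁻⁴ K⁻¹
Layer 2: α = (0.84 + 0.067×1.7)×10⁻⁴ = 0.9539×10⁻⁴ K⁻¹
280 × 2.582×10⁻⁴ × 1.6 = 0.1156736 m
Layer 2: 800 × 0.9539×10⁻⁴ × 0.46 = 0.03510352 m
Δh = 0.1156736 + 0.03510352 = 0.15077712 m

Δh = 151 mm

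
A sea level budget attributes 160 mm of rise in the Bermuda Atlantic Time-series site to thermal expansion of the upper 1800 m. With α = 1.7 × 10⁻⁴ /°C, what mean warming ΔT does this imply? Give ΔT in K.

ΔT = Δh/(αH) = 0.16 / (1.7×10⁻⁴ × 1800) ≈ 0.5229 K

about 0.523 K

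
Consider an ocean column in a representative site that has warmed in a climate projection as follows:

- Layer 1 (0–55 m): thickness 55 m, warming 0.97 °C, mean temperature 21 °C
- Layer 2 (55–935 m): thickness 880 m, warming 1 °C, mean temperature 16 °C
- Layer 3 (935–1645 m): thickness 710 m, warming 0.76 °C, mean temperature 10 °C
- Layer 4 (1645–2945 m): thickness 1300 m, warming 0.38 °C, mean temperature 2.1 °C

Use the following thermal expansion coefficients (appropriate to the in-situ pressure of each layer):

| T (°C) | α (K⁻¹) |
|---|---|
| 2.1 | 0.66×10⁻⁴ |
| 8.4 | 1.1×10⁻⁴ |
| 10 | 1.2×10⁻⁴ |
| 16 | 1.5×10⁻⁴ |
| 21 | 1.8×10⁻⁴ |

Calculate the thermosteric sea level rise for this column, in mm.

Δh = 239 mm

Layer 1 at 21 °C → α = 1.8×10⁻⁴ K⁻¹
Layer 2 at 16 °C → α = 1.5×10⁻⁴ K⁻¹
Layer 3 at 10 °C → α = 1.2×10⁻⁴ K⁻¹
Layer 4 at 2.1 °C → α = 0.66×10⁻⁴ K⁻¹
0.97 × 55 × 1.8×10⁻⁴ = 0.009603 m
Layer 2: 1.5×10⁻⁴ × 1 × 880 = 0.13200 m
Layer 3: 1.2×10⁻⁴ × 0.76 × 710 = 0.064752 m
0.38 × 1300 × 0.66×10⁻⁴ = 0.032604 m
Δh = 0.009603 + 0.13200 + 0.064752 + 0.032604 = 0.238959 m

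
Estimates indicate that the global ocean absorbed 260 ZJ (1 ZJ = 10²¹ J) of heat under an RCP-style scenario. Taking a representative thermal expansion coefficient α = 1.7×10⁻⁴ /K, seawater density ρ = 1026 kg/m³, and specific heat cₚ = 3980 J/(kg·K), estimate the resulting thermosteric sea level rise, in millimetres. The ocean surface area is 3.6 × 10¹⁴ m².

Per unit area: Q = 260×10²¹ / (3.6×10¹⁴) ≈ 7.222×10⁸ J/m²
Δh = αQ/(ρcₚ) = 1.7×10⁻⁴ × 7.222×10⁸ / (1026 × 3980) ≈ 0.030066 m

Δh = 30 mm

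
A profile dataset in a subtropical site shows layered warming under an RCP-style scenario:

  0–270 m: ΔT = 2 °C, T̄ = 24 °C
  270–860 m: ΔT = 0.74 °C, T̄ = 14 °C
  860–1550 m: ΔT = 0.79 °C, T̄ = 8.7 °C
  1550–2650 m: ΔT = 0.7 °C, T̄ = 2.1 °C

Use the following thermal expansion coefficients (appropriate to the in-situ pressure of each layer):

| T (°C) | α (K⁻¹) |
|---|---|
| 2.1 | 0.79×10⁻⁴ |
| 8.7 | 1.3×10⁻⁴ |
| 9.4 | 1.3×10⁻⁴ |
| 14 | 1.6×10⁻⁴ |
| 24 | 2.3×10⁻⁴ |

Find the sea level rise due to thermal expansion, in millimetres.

326 mm of thermosteric rise

Layer 1 at 24 °C → α = 2.3×10⁻⁴ K⁻¹
Layer 2 at 14 °C → α = 1.6×10⁻⁴ K⁻¹
Layer 3 at 8.7 °C → α = 1.3×10⁻⁴ K⁻¹
Layer 4 at 2.1 °C → α = 0.79×10⁻⁴ K⁻¹
Layer 1: 270 × 2 × 2.3×10⁻⁴ = 0.12420 m
0.74 × 590 × 1.6×10⁻⁴ = 0.069856 m
860–1550 m: 1.3×10⁻⁴ × 690 × 0.79 = 0.070863 m
1550–2650 m: 0.79×10⁻⁴ × 0.7 × 1100 = 0.06083 m
Δh = 0.12420 + 0.069856 + 0.070863 + 0.06083 = 0.325749 m ≈ 326 mm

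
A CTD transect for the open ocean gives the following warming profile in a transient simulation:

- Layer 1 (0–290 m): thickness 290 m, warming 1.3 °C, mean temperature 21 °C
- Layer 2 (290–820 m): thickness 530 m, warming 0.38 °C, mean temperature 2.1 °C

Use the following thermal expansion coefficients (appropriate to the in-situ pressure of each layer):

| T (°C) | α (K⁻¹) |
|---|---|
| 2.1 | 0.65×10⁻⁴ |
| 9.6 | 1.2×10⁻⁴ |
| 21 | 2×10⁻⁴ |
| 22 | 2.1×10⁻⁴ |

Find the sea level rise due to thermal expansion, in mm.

Layer 1 at 21 °C → α = 2×10⁻⁴ K⁻¹
Layer 2 at 2.1 °C → α = 0.65×10⁻⁴ K⁻¹
0–290 m: 290 × 2×10⁻⁴ × 1.3 = 0.07540 m
0.38 × 0.65×10⁻⁴ × 530 = 0.013091 m
Δh = 0.07540 + 0.013091 = 0.088491 m

about 88 mm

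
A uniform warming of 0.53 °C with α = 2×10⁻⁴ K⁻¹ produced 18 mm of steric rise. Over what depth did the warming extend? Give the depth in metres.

H ≈ 170 m

H = Δh/(αΔT) = 0.018 / (2×10⁻⁴ × 0.53) ≈ 169.8 m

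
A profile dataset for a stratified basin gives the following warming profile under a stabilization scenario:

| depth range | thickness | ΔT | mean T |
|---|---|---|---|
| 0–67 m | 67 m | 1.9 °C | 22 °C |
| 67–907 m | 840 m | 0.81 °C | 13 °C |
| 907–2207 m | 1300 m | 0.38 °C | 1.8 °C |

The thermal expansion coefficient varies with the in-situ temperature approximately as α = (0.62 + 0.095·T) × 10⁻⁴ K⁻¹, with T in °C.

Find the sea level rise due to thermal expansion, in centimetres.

Layer 1: α = (0.62 + 0.095×22)×10⁻⁴ = 2.71×10⁻⁴ K⁻¹
Layer 2: α = (0.62 + 0.095×13)×10⁻⁴ = 1.855×10⁻⁴ K⁻¹
Layer 3: α = (0.62 + 0.095×1.8)×10⁻⁴ = 0.791×10⁻⁴ K⁻¹
Layer 1: 2.71×10⁻⁴ × 1.9 × 67 = 0.0344983 m
67–907 m: 840 × 0.81 × 1.855×10⁻⁴ = 0.1262142 m
Layer 3: 1300 × 0.791×10⁻⁴ × 0.38 = 0.0390754 m
Δh = 0.0344983 + 0.1262142 + 0.0390754 = 0.1997879 m

Δh ≈ 20.0 cm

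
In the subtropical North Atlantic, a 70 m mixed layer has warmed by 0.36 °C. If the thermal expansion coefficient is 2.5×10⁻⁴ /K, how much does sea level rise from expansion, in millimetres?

Δh = αΔT·H = 2.5×10⁻⁴ × 0.36 × 70 = 0.00630 m

6.30 mm of thermosteric rise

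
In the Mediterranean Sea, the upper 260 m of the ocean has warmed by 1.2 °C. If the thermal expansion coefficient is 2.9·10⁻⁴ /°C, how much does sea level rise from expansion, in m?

Δh ≈ 0.0905 m

Δh = αΔT·H = 2.9×10⁻⁴ × 1.2 × 260 = 0.09048 m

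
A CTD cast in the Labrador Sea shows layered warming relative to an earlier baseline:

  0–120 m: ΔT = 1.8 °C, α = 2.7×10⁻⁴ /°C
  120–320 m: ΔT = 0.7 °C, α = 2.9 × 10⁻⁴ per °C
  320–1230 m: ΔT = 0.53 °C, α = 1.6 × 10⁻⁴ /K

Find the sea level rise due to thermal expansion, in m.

120 × 1.8 × 2.7×10⁻⁴ = 0.05832 m
Layer 2: 2.9×10⁻⁴ × 200 × 0.7 = 0.04060 m
1.6×10⁻⁴ × 0.53 × 910 = 0.077168 m
Δh = 0.05832 + 0.04060 + 0.077168 = 0.176088 m ≈ 0.176 m

0.176 m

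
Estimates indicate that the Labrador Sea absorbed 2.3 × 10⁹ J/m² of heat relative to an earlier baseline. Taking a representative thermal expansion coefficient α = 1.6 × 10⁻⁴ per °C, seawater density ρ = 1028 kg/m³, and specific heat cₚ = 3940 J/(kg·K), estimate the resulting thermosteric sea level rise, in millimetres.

Δh = αQ/(ρcₚ) = 1.6×10⁻⁴ × 2.3×10⁹ / (1028 × 3940) ≈ 0.090857 m

Δh ≈ 90.9 mm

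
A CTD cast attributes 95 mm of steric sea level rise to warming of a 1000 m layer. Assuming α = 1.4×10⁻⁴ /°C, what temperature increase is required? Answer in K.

ΔT = Δh/(αH) = 0.095 / (1.4×10⁻⁴ × 1000) ≈ 0.6786 K

0.679 K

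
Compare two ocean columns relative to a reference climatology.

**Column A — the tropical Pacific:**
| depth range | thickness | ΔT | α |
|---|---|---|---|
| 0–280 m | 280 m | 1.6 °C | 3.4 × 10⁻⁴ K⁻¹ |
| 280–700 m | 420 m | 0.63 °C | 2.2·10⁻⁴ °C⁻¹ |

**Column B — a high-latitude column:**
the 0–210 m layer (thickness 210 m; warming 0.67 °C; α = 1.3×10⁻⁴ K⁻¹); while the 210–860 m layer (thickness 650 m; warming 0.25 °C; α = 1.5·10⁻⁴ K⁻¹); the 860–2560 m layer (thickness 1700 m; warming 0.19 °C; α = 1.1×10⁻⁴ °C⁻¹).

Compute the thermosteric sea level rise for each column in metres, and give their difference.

Δh_A ≈ 0.21 m, Δh_B ≈ 0.078 m; difference ≈ 0.13 m

A Layer 1: 1.6 × 280 × 3.4×10⁻⁴ = 0.15232 m
A 280–700 m: 420 × 0.63 × 2.2×10⁻⁴ = 0.058212 m
A total: 0.210532 m
B 0–210 m: 1.3×10⁻⁴ × 0.67 × 210 = 0.018291 m
B 210–860 m: 0.25 × 1.5×10⁻⁴ × 650 = 0.024375 m
B Layer 3: 1700 × 1.1×10⁻⁴ × 0.19 = 0.03553 m
B total: 0.078196 m
Difference: 0.210532 − 0.078196 = 0.132336 m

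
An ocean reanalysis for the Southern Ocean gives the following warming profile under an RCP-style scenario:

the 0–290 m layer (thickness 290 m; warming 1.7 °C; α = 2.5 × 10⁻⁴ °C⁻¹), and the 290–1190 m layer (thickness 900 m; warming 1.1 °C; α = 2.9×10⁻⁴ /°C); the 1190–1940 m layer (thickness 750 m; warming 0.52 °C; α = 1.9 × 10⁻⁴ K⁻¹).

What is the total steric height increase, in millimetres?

0–290 m: 1.7 × 2.5×10⁻⁴ × 290 = 0.12325 m
Layer 2: 900 × 2.9×10⁻⁴ × 1.1 = 0.28710 m
1190–1940 m: 750 × 1.9×10⁻⁴ × 0.52 = 0.07410 m
Δh = 0.12325 + 0.28710 + 0.07410 = 0.48445 m

Δh ≈ 480 mm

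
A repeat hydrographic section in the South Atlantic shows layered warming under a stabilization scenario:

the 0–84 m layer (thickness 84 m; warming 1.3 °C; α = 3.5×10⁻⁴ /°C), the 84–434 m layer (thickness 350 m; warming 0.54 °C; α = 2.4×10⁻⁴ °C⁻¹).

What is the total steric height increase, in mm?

0–84 m: 1.3 × 3.5×10⁻⁴ × 84 = 0.03822 m
84–434 m: 2.4×10⁻⁴ × 0.54 × 350 = 0.04536 m
Δh = 0.03822 + 0.04536 = 0.08358 m

83.6 mm of thermosteric rise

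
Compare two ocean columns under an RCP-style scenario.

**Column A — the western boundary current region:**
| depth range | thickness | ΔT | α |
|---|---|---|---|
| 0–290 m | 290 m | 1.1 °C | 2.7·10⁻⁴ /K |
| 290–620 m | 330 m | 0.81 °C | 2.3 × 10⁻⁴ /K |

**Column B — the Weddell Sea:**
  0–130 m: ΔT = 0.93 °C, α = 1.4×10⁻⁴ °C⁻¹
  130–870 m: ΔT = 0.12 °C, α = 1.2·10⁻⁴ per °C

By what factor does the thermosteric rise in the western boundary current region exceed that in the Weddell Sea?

A 1.1 × 290 × 2.7×10⁻⁴ = 0.08613 m
A Layer 2: 330 × 0.81 × 2.3×10⁻⁴ = 0.061479 m
A total: 0.147609 m
B 1.4×10⁻⁴ × 130 × 0.93 = 0.016926 m
B 130–870 m: 740 × 0.12 × 1.2×10⁻⁴ = 0.010656 m
B total: 0.027582 m
Ratio: 0.147609 / 0.027582 ≈ 5.352

a factor of 5.35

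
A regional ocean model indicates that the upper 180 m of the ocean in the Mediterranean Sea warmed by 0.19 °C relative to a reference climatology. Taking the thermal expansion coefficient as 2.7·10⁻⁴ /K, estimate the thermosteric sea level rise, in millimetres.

9.23 mm

Δh = αΔT·H = 2.7×10⁻⁴ × 0.19 × 180 = 0.009234 m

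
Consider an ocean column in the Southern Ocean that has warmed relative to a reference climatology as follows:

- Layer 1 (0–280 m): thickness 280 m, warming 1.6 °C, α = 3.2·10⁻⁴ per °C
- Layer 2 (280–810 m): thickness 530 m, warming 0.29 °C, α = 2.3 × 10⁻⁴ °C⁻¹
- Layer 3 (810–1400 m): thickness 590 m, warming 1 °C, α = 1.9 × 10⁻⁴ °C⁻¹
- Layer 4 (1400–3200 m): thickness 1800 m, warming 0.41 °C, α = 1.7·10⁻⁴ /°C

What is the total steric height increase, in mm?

Layer 1: 280 × 1.6 × 3.2×10⁻⁴ = 0.14336 m
280–810 m: 2.3×10⁻⁴ × 0.29 × 530 = 0.035351 m
810–1400 m: 590 × 1 × 1.9×10⁻⁴ = 0.11210 m
1800 × 1.7×10⁻⁴ × 0.41 = 0.12546 m
Δh = 0.14336 + 0.035351 + 0.11210 + 0.12546 = 0.416271 m

416 mm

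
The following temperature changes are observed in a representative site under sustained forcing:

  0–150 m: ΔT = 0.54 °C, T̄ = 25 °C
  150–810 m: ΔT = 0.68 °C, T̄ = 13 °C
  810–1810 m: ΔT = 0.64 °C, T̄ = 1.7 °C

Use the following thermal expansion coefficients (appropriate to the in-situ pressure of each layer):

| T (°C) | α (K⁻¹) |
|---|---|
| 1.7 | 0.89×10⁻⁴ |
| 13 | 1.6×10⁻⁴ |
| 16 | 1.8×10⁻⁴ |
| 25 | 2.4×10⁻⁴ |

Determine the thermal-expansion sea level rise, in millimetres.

148 mm

Layer 1 at 25 °C → α = 2.4×10⁻⁴ K⁻¹
Layer 2 at 13 °C → α = 1.6×10⁻⁴ K⁻¹
Layer 3 at 1.7 °C → α = 0.89×10⁻⁴ K⁻¹
Layer 1: 0.54 × 150 × 2.4×10⁻⁴ = 0.01944 m
0.68 × 660 × 1.6×10⁻⁴ = 0.071808 m
Layer 3: 0.64 × 1000 × 0.89×10⁻⁴ = 0.05696 m
Δh = 0.01944 + 0.071808 + 0.05696 = 0.148208 m ≈ 148 mm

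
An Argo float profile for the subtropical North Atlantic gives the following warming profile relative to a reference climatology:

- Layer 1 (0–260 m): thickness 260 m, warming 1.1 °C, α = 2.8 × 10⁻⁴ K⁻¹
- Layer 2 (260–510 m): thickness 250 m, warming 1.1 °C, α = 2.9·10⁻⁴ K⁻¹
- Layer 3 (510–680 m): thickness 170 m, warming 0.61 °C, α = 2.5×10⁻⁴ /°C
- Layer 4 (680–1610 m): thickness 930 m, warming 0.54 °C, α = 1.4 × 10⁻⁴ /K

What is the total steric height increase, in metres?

0.256 m of thermosteric rise

Layer 1: 260 × 1.1 × 2.8×10⁻⁴ = 0.08008 m
250 × 1.1 × 2.9×10⁻⁴ = 0.07975 m
510–680 m: 170 × 2.5×10⁻⁴ × 0.61 = 0.025925 m
1.4×10⁻⁴ × 0.54 × 930 = 0.070308 m
Δh = 0.08008 + 0.07975 + 0.025925 + 0.070308 = 0.256063 m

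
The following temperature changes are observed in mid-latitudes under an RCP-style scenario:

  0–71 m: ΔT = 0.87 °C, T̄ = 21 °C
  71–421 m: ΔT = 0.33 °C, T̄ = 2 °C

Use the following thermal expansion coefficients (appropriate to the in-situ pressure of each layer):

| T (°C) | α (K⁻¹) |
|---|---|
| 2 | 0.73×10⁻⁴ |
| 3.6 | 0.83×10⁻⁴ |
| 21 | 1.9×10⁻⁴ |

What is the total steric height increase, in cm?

Δh ≈ 2.02 cm

Layer 1 at 21 °C → α = 1.9×10⁻⁴ K⁻¹
Layer 2 at 2 °C → α = 0.73×10⁻⁴ K⁻¹
0–71 m: 0.87 × 1.9×10⁻⁴ × 71 = 0.0117363 m
Layer 2: 0.33 × 350 × 0.73×10⁻⁴ = 0.0084315 m
Δh = 0.0117363 + 0.0084315 = 0.0201678 m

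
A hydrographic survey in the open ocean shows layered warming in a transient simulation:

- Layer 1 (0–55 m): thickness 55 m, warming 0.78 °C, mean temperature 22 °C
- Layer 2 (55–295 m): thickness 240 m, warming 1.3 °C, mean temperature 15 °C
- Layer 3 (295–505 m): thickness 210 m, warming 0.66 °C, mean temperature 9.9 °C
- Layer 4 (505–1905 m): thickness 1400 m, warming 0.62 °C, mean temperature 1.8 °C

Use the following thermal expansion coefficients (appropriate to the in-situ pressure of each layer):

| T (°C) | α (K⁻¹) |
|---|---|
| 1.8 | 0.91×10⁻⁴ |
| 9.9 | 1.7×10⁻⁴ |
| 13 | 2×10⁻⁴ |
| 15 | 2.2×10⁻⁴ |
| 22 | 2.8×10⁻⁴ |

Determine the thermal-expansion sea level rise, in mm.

about 180 mm

Layer 1 at 22 °C → α = 2.8×10⁻⁴ K⁻¹
Layer 2 at 15 °C → α = 2.2×10⁻⁴ K⁻¹
Layer 3 at 9.9 °C → α = 1.7×10⁻⁴ K⁻¹
Layer 4 at 1.8 °C → α = 0.91×10⁻⁴ K⁻¹
0–55 m: 55 × 2.8×10⁻⁴ × 0.78 = 0.012012 m
55–295 m: 2.2×10⁻⁴ × 1.3 × 240 = 0.06864 m
295–505 m: 1.7×10⁻⁴ × 210 × 0.66 = 0.023562 m
Layer 4: 0.91×10⁻⁴ × 0.62 × 1400 = 0.078988 m
Δh = 0.012012 + 0.06864 + 0.023562 + 0.078988 = 0.183202 m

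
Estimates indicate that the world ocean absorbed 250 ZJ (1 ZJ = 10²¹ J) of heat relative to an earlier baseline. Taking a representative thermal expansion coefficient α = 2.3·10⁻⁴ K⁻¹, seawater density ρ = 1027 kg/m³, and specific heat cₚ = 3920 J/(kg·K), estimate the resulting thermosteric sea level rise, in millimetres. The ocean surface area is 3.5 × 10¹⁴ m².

about 41 mm

Per unit area: Q = 250×10²¹ / (3.5×10¹⁴) ≈ 7.143×10⁸ J/m²
Δh = αQ/(ρcₚ) = 2.3×10⁻⁴ × 7.143×10⁸ / (1027 × 3920) ≈ 0.040809 m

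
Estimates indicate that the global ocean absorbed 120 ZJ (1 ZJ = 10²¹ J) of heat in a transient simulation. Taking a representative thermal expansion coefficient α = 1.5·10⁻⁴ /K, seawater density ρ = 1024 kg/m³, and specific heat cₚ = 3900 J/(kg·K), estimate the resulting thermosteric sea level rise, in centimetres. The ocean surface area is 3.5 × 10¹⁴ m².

Δh ≈ 1.3 cm

Per unit area: Q = 120×10²¹ / (3.5×10¹⁴) ≈ 3.429×10⁸ J/m²
Δh = αQ/(ρcₚ) = 1.5×10⁻⁴ × 3.429×10⁸ / (1024 × 3900) ≈ 0.012879 m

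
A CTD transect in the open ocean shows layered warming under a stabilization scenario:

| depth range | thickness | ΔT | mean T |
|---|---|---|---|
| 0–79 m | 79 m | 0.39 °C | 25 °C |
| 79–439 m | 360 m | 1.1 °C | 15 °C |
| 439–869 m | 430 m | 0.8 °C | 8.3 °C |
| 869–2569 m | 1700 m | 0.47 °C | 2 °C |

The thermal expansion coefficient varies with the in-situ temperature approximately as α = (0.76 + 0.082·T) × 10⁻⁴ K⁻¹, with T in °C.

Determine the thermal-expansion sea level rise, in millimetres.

Layer 1: α = (0.76 + 0.082×25)×10⁻⁴ = 2.81×10⁻⁴ K⁻¹
Layer 2: α = (0.76 + 0.082×15)×10⁻⁴ = 1.99×10⁻⁴ K⁻¹
Layer 3: α = (0.76 + 0.082×8.3)×10⁻⁴ = 1.4406×10⁻⁴ K⁻¹
Layer 4: α = (0.76 + 0.082×2)×10⁻⁴ = 0.924×10⁻⁴ K⁻¹
0–79 m: 0.39 × 2.81×10⁻⁴ × 79 = 0.00865761 m
79–439 m: 1.99×10⁻⁴ × 1.1 × 360 = 0.078804 m
439–869 m: 430 × 0.8 × 1.4406×10⁻⁴ = 0.04955664 m
Layer 4: 0.47 × 0.924×10⁻⁴ × 1700 = 0.0738276 m
Δh = 0.00865761 + 0.078804 + 0.04955664 + 0.0738276 = 0.21084585 m ≈ 210 mm

210 mm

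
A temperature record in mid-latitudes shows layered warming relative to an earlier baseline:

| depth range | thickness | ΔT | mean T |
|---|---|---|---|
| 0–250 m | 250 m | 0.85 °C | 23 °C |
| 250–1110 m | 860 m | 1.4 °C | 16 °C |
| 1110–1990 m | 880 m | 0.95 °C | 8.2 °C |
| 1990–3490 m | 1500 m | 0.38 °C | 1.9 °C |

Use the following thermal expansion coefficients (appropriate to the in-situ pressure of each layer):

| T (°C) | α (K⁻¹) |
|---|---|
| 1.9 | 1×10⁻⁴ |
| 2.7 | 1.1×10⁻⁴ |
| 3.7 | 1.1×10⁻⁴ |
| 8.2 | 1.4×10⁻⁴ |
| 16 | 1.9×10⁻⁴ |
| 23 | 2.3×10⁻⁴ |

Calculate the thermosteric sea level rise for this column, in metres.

0.45 m of thermosteric rise

Layer 1 at 23 °C → α = 2.3×10⁻⁴ K⁻¹
Layer 2 at 16 °C → α = 1.9×10⁻⁴ K⁻¹
Layer 3 at 8.2 °C → α = 1.4×10⁻⁴ K⁻¹
Layer 4 at 1.9 °C → α = 1×10⁻⁴ K⁻¹
0–250 m: 250 × 0.85 × 2.3×10⁻⁴ = 0.048875 m
Layer 2: 860 × 1.9×10⁻⁴ × 1.4 = 0.22876 m
0.95 × 1.4×10⁻⁴ × 880 = 0.11704 m
1×10⁻⁴ × 0.38 × 1500 = 0.05700 m
Δh = 0.048875 + 0.22876 + 0.11704 + 0.05700 = 0.451675 m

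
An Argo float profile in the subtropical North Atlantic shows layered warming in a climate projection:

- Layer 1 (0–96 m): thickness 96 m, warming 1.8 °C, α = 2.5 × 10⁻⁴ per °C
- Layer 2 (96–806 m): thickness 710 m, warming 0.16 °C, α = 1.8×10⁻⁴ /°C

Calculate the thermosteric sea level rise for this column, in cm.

0–96 m: 2.5×10⁻⁴ × 1.8 × 96 = 0.04320 m
1.8×10⁻⁴ × 710 × 0.16 = 0.020448 m
Δh = 0.04320 + 0.020448 = 0.063648 m

6.4 cm of thermosteric rise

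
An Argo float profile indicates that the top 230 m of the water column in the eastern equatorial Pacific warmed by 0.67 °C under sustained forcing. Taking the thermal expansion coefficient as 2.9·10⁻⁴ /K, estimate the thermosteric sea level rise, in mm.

44.7 mm

Δh = αΔT·H = 2.9×10⁻⁴ × 0.67 × 230 = 0.044689 m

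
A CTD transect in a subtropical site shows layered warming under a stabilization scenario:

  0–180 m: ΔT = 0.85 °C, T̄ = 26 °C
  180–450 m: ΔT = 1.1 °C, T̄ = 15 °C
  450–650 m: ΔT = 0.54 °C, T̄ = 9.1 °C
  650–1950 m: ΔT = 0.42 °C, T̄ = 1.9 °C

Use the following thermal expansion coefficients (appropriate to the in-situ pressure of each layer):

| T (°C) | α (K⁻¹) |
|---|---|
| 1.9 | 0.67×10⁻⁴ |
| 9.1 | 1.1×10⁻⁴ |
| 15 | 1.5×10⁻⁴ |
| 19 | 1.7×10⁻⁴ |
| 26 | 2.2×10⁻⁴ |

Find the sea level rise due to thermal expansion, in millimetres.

Layer 1 at 26 °C → α = 2.2×10⁻⁴ K⁻¹
Layer 2 at 15 °C → α = 1.5×10⁻⁴ K⁻¹
Layer 3 at 9.1 °C → α = 1.1×10⁻⁴ K⁻¹
Layer 4 at 1.9 °C → α = 0.67×10⁻⁴ K⁻¹
180 × 2.2×10⁻⁴ × 0.85 = 0.03366 m
Layer 2: 1.5×10⁻⁴ × 270 × 1.1 = 0.04455 m
0.54 × 200 × 1.1×10⁻⁴ = 0.01188 m
650–1950 m: 0.42 × 0.67×10⁻⁴ × 1300 = 0.036582 m
Δh = 0.03366 + 0.04455 + 0.01188 + 0.036582 = 0.126672 m ≈ 130 mm

130 mm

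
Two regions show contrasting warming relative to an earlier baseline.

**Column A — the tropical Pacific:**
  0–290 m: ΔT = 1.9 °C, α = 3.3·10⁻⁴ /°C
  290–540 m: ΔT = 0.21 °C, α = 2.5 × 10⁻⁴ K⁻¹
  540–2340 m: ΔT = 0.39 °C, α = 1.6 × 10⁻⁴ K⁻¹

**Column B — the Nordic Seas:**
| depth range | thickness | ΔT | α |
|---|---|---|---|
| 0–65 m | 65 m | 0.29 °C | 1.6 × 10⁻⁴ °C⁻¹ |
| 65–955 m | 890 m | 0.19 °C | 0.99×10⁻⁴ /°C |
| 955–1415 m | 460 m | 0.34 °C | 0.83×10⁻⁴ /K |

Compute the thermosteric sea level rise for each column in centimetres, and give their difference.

A Layer 1: 3.3×10⁻⁴ × 290 × 1.9 = 0.18183 m
A 250 × 2.5×10⁻⁴ × 0.21 = 0.013125 m
A 1.6×10⁻⁴ × 0.39 × 1800 = 0.11232 m
A total: 0.307275 m
B 65 × 0.29 × 1.6×10⁻⁴ = 0.003016 m
B Layer 2: 0.19 × 0.99×10⁻⁴ × 890 = 0.0167409 m
B 0.34 × 0.83×10⁻⁴ × 460 = 0.0129812 m
B total: 0.0327381 m
Difference: 0.307275 − 0.0327381 = 0.2745369 m

Δh_A ≈ 30.7 cm, Δh_B ≈ 3.27 cm; difference ≈ 27.5 cm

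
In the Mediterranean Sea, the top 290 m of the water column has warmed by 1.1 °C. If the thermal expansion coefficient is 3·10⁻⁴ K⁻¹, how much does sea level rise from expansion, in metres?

Δh = αΔT·H = 3×10⁻⁴ × 1.1 × 290 = 0.09570 m

Δh ≈ 0.096 m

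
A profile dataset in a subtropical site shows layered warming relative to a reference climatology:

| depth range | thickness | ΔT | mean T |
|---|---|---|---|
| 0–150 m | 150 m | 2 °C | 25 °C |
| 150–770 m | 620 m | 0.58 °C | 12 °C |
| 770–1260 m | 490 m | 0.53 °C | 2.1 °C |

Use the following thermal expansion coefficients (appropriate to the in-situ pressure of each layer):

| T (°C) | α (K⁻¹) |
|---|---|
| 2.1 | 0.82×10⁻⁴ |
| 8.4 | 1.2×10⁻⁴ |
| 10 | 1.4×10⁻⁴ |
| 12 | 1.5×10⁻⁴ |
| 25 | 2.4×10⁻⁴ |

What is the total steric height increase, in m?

Δh = 0.147 m

Layer 1 at 25 °C → α = 2.4×10⁻⁴ K⁻¹
Layer 2 at 12 °C → α = 1.5×10⁻⁴ K⁻¹
Layer 3 at 2.1 °C → α = 0.82×10⁻⁴ K⁻¹
0–150 m: 2 × 2.4×10⁻⁴ × 150 = 0.07200 m
1.5×10⁻⁴ × 0.58 × 620 = 0.05394 m
490 × 0.53 × 0.82×10⁻⁴ = 0.0212954 m
Δh = 0.07200 + 0.05394 + 0.0212954 = 0.1472354 m ≈ 0.147 m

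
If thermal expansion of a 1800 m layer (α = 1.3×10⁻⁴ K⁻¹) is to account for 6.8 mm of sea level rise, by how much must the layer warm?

0.029 °C

ΔT = Δh/(αH) = 0.0068 / (1.3×10⁻⁴ × 1800) ≈ 0.02906 °C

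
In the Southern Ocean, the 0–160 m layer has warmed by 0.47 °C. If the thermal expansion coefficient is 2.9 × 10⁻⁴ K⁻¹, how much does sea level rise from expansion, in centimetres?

Δh = 2.18 cm

Δh = αΔT·H = 2.9×10⁻⁴ × 0.47 × 160 = 0.021808 m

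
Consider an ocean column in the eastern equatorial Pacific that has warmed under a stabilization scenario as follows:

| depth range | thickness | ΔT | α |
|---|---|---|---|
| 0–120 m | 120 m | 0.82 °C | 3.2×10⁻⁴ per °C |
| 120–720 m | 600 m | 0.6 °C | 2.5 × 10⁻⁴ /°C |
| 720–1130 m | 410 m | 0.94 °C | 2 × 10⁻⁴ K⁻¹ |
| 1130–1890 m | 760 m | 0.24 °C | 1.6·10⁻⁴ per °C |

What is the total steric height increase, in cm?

0–120 m: 3.2×10⁻⁴ × 120 × 0.82 = 0.031488 m
Layer 2: 0.6 × 600 × 2.5×10⁻⁴ = 0.09000 m
720–1130 m: 0.94 × 2×10⁻⁴ × 410 = 0.07708 m
1130–1890 m: 0.24 × 760 × 1.6×10⁻⁴ = 0.029184 m
Δh = 0.031488 + 0.09000 + 0.07708 + 0.029184 = 0.227752 m

22.8 cm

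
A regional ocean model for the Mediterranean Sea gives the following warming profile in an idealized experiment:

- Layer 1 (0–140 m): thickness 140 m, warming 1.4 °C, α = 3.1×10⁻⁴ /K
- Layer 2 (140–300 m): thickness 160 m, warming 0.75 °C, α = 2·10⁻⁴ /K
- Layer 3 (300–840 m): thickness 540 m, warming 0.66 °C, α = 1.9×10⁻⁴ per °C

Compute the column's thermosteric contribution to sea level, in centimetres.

0–140 m: 3.1×10⁻⁴ × 1.4 × 140 = 0.06076 m
Layer 2: 0.75 × 2×10⁻⁴ × 160 = 0.02400 m
0.66 × 1.9×10⁻⁴ × 540 = 0.067716 m
Δh = 0.06076 + 0.02400 + 0.067716 = 0.152476 m ≈ 15.2 cm

15.2 cm of thermosteric rise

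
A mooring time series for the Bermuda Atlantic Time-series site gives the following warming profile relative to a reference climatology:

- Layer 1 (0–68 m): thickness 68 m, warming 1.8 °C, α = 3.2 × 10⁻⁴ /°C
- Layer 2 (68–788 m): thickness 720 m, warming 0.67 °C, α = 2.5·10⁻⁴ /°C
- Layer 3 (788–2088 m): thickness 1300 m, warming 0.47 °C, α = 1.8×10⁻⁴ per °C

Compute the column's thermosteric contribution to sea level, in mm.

Layer 1: 1.8 × 68 × 3.2×10⁻⁴ = 0.039168 m
68–788 m: 2.5×10⁻⁴ × 0.67 × 720 = 0.12060 m
Layer 3: 1.8×10⁻⁴ × 0.47 × 1300 = 0.10998 m
Δh = 0.039168 + 0.12060 + 0.10998 = 0.269748 m ≈ 270 mm

Δh ≈ 270 mm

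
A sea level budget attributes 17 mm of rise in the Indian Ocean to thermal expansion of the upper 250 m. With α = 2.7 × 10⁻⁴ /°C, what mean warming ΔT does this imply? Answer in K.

0.25 K

ΔT = Δh/(αH) = 0.017 / (2.7×10⁻⁴ × 250) ≈ 0.2519 K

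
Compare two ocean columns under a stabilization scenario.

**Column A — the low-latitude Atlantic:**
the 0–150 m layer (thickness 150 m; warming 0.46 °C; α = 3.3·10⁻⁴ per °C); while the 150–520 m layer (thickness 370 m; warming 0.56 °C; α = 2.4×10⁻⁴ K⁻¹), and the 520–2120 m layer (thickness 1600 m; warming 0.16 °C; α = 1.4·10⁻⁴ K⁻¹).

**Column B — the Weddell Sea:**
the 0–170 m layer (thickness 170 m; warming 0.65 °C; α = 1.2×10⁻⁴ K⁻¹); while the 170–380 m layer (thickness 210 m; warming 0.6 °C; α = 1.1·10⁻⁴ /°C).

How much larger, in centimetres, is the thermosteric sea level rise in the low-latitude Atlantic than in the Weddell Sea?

A Layer 1: 150 × 3.3×10⁻⁴ × 0.46 = 0.02277 m
A Layer 2: 2.4×10⁻⁴ × 0.56 × 370 = 0.049728 m
A 0.16 × 1.4×10⁻⁴ × 1600 = 0.03584 m
A total: 0.108338 m
B 1.2×10⁻⁴ × 170 × 0.65 = 0.01326 m
B 170–380 m: 0.6 × 1.1×10⁻⁴ × 210 = 0.01386 m
B total: 0.02712 m
Difference: 0.108338 − 0.02712 = 0.081218 m

Δh_A − Δh_B ≈ 8.12 cm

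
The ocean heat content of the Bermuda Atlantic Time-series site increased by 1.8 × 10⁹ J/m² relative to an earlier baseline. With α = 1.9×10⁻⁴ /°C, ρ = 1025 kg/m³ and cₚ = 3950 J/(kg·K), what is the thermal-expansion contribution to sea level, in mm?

Δh ≈ 84 mm

Δh = αQ/(ρcₚ) = 1.9×10⁻⁴ × 1.8×10⁹ / (1025 × 3950) ≈ 0.084471 m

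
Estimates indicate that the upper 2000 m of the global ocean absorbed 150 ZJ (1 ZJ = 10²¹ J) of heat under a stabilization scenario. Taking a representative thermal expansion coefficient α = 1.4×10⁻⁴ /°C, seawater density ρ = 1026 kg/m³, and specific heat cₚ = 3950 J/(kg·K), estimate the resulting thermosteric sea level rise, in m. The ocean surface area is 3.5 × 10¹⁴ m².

Δh = 0.0148 m

Per unit area: Q = 150×10²¹ / (3.5×10¹⁴) ≈ 4.286×10⁸ J/m²
Δh = αQ/(ρcₚ) = 1.4×10⁻⁴ × 4.286×10⁸ / (1026 × 3950) ≈ 0.014806 m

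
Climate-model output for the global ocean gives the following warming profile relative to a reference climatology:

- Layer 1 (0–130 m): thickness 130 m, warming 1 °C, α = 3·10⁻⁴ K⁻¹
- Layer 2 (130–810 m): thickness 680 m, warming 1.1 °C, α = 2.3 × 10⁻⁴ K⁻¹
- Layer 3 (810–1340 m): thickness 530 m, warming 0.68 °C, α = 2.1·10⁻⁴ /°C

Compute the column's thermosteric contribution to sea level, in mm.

287 mm

Layer 1: 3×10⁻⁴ × 130 × 1 = 0.03900 m
130–810 m: 2.3×10⁻⁴ × 680 × 1.1 = 0.17204 m
810–1340 m: 0.68 × 2.1×10⁻⁴ × 530 = 0.075684 m
Δh = 0.03900 + 0.17204 + 0.075684 = 0.286724 m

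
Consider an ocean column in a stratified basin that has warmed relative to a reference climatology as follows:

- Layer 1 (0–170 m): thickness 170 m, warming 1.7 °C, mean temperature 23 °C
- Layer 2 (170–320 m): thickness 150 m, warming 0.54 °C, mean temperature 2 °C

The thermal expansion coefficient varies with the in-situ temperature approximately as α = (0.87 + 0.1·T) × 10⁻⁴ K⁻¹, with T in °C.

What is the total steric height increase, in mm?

Layer 1: α = (0.87 + 0.1×23)×10⁻⁴ = 3.17×10⁻⁴ K⁻¹
Layer 2: α = (0.87 + 0.1×2)×10⁻⁴ = 1.07×10⁻⁴ K⁻¹
0–170 m: 3.17×10⁻⁴ × 170 × 1.7 = 0.091613 m
1.07×10⁻⁴ × 0.54 × 150 = 0.008667 m
Δh = 0.091613 + 0.008667 = 0.10028 m

100 mm of thermosteric rise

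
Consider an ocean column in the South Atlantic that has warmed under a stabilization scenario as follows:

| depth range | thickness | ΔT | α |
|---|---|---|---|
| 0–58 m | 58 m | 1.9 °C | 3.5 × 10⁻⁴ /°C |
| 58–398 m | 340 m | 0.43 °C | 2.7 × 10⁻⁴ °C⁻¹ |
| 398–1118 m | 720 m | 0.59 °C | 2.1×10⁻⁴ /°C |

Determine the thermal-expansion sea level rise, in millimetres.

167 mm of thermosteric rise

Layer 1: 58 × 3.5×10⁻⁴ × 1.9 = 0.03857 m
2.7×10⁻⁴ × 0.43 × 340 = 0.039474 m
720 × 2.1×10⁻⁴ × 0.59 = 0.089208 m
Δh = 0.03857 + 0.039474 + 0.089208 = 0.167252 m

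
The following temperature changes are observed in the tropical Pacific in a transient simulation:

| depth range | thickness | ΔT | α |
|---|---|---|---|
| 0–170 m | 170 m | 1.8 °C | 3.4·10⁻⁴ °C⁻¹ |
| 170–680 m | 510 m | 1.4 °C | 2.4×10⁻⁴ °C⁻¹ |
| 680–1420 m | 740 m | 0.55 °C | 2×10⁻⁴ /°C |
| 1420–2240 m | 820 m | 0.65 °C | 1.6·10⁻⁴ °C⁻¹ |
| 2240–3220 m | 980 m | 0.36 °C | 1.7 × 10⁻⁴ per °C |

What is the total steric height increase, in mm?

0–170 m: 1.8 × 3.4×10⁻⁴ × 170 = 0.10404 m
510 × 2.4×10⁻⁴ × 1.4 = 0.17136 m
Layer 3: 0.55 × 2×10⁻⁴ × 740 = 0.08140 m
1420–2240 m: 820 × 1.6×10⁻⁴ × 0.65 = 0.08528 m
2240–3220 m: 980 × 1.7×10⁻⁴ × 0.36 = 0.059976 m
Δh = 0.10404 + 0.17136 + 0.08140 + 0.08528 + 0.059976 = 0.502056 m ≈ 502 mm

Δh = 502 mm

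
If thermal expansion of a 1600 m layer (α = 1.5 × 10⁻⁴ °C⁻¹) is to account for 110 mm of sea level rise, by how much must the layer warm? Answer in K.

0.46 K

ΔT = Δh/(αH) = 0.11 / (1.5×10⁻⁴ × 1600) ≈ 0.4583 K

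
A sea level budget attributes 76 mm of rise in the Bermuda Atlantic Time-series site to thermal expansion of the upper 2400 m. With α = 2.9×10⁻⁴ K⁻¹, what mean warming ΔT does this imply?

ΔT = Δh/(αH) = 0.076 / (2.9×10⁻⁴ × 2400) ≈ 0.1092 K

ΔT ≈ 0.109 K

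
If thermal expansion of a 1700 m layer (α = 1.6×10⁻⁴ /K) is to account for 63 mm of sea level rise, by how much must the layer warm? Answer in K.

ΔT = Δh/(αH) = 0.063 / (1.6×10⁻⁴ × 1700) ≈ 0.2316 K

ΔT ≈ 0.232 K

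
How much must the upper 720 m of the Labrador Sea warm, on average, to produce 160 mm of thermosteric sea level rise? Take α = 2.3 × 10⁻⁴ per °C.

0.966 K

ΔT = Δh/(αH) = 0.16 / (2.3×10⁻⁴ × 720) ≈ 0.9662 K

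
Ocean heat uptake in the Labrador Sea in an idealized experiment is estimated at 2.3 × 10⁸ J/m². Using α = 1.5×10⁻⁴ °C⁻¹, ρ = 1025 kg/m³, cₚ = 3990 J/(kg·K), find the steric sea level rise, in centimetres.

about 0.844 cm

Δh = αQ/(ρcₚ) = 1.5×10⁻⁴ × 2.3×10⁸ / (1025 × 3990) ≈ 0.0084357 m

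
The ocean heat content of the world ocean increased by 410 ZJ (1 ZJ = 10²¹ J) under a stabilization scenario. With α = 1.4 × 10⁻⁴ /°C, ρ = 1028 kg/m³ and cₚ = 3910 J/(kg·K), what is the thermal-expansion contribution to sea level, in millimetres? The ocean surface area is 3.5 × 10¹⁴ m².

41 mm

Per unit area: Q = 410×10²¹ / (3.5×10¹⁴) ≈ 1.171×10⁹ J/m²
Δh = αQ/(ρcₚ) = 1.4×10⁻⁴ × 1.171×10⁹ / (1028 × 3910) ≈ 0.040786 m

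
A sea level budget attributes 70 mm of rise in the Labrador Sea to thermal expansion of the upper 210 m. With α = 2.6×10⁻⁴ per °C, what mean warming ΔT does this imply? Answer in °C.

ΔT = Δh/(αH) = 0.07 / (2.6×10⁻⁴ × 210) ≈ 1.282 °C

1.28 °C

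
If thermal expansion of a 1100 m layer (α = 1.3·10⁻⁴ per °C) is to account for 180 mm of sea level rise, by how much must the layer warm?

about 1.26 K

ΔT = Δh/(αH) = 0.18 / (1.3×10⁻⁴ × 1100) ≈ 1.259 K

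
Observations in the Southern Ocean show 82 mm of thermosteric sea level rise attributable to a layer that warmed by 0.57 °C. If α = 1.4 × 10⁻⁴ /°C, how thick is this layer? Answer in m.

H ≈ 1030 m

H = Δh/(αΔT) = 0.082 / (1.4×10⁻⁴ × 0.57) ≈ 1028 m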